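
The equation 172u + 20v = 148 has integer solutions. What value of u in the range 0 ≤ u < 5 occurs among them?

4

Reduce mod 20: 172u ≡ 148 (mod 20). With g = gcd(172, 20) = 4 dividing 148, divide through: 43u ≡ 37 (mod 5).
Since gcd(43, 5) = 1, u ≡ 37·(43)⁻¹ ≡ 4 (mod 5). Smallest non-negative: 4.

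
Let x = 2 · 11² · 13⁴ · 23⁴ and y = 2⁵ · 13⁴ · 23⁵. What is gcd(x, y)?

15985077602

min exponent per shared prime: 2 · 13⁴ · 23⁴ = 15985077602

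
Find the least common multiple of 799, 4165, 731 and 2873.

1422551585

lcm(799, 4165) = 799·4165/gcd = 3327835/17 = 195755
lcm(195755, 731) = 195755·731/gcd = 143096905/17 = 8417465
lcm(8417465, 2873) = 8417465·2873/gcd = 24183376945/17 = 1422551585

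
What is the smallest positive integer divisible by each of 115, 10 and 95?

115 = 5 · 23; 10 = 2 · 5; 95 = 5 · 19
lcm takes max exponent of each prime: 2 · 5 · 19 · 23 = 4370

4370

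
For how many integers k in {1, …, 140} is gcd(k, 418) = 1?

Prime factors of 418: 2, 11, 19. Count integers ≤ 140 divisible by none of them.
By inclusion–exclusion: 140 − ⌊140/2⌋ − ⌊140/11⌋ − ⌊140/19⌋ + ⌊140/22⌋ + ⌊140/38⌋ + ⌊140/209⌋ − ⌊140/418⌋ = 60.

60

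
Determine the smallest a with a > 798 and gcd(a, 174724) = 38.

874

Multiples of 38 above 798: 38·22, 38·23, … . Need the cofactor coprime to 174724/38 = 4598.
Checking s = 22, 23, … the first with gcd(s, 4598) = 1 is s = 23, giving 874.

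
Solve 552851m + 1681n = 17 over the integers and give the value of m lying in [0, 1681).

gcd(552851, 1681) = 1 (Euclid: 552851 = 328·1681 + 1483; 1681 = 1·1483 + 198; 1483 = 7·198 + 97; 198 = 2·97 + 4; 97 = 24·4 + 1; 4 = 4·1 + 0), and 1 | 17.
Extended Euclid: 552851·(416) + 1681·(-136815) = 1. Scale by 17: m₀ = 7072.
General solution m = m₀ + 1681t; reducing mod 1681 gives m = 348 (and n = -114451).

348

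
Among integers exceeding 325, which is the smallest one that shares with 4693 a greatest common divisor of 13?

4693 = 13·361. Any a with gcd(a, 4693) = 13 is a multiple of 13, say 13s, with s coprime to 361.
Need s > 325/13, so s ≥ 26. First s ≥ 26 with gcd(s, 361) = 1 is s = 26. Thus a = 13·26 = 338.

338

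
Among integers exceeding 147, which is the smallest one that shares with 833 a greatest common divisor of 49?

gcd(t, 833) = 49 forces 49 | t; write t = 49s. Then gcd(49s, 49·17) = 49·gcd(s, 17), so need gcd(s, 17) = 1.
49s > 147 gives s ≥ 4. The least s ≥ 4 coprime to 17 is 4, so t = 49·4 = 196.

196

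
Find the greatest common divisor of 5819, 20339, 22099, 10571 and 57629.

11

5819 = 11 · 23²; 20339 = 11 · 43²; 22099 = 7² · 11 · 41; 10571 = 11 · 31²; 57629 = 11 · 13² · 31
gcd takes min exponent of each prime: 11 = 11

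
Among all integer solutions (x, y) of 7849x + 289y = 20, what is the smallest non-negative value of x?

13

Euclid: 7849 = 27·289 + 46; 289 = 6·46 + 13; 46 = 3·13 + 7; 13 = 1·7 + 6; 7 = 1·6 + 1; 6 = 6·1 + 0 → gcd = 1; 20 = 1·20.
Back-substitution yields 7849·(44) + 289·(-1195) = 1, so one solution is x = 44·20 = 880, y = -1195·20 = -23900.
Solutions in x differ by 289/1 = 289; the one in [0, 289) is 880 mod 289 = 13.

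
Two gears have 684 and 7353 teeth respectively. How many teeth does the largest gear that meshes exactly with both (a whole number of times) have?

171

Euclid: 7353 = 10·684 + 513; 684 = 1·513 + 171; 513 = 3·171 + 0. Last nonzero remainder: 171.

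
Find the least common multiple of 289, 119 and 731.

86989

lcm(289, 119) = 289·119/gcd = 34391/17 = 2023
lcm(2023, 731) = 2023·731/gcd = 1478813/17 = 86989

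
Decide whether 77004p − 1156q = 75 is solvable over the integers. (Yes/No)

By Bézout, 77004p − 1156q = 75 has integer solutions iff gcd(77004, 1156) | 75.
Euclid: 77004 = 66·1156 + 708; 1156 = 1·708 + 448; 708 = 1·448 + 260; 448 = 1·260 + 188; 260 = 1·188 + 72; 188 = 2·72 + 44; 72 = 1·44 + 28; 44 = 1·28 + 16; 28 = 1·16 + 12; 16 = 1·12 + 4; 12 = 3·4 + 0. gcd = 4; 75 mod 4 = 3. No.

No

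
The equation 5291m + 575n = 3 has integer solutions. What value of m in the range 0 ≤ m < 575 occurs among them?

233

gcd(5291, 575) = 1 (Euclid: 5291 = 9·575 + 116; 575 = 4·116 + 111; 116 = 1·111 + 5; 111 = 22·5 + 1; 5 = 5·1 + 0), and 1 | 3.
Extended Euclid: 5291·(-114) + 575·(1049) = 1. Scale by 3: m₀ = -342.
General solution m = m₀ + 575t; reducing mod 575 gives m = 233 (and n = -2144).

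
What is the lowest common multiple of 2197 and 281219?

gcd first: 281219 = 128·2197 + 3; 2197 = 732·3 + 1; 3 = 3·1 + 0 → gcd = 1
lcm = 2197·281219/gcd = 617838143/1 = 617838143

617838143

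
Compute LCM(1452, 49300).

17895900

1452 = 2² · 3 · 11²; 49300 = 2² · 5² · 17 · 29
max exponents: 2² · 3 · 5² · 11² · 17 · 29 = 17895900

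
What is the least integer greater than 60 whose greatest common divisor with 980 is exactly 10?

gcd(m, 980) = 10 forces 10 | m; write m = 10s. Then gcd(10s, 10·98) = 10·gcd(s, 98), so need gcd(s, 98) = 1.
10s > 60 gives s ≥ 7. The least s ≥ 7 coprime to 98 is 9, so m = 10·9 = 90.

90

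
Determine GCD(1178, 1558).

38

1178 = 2 · 19 · 31
1558 = 2 · 19 · 41
Common: 2 · 19 = 38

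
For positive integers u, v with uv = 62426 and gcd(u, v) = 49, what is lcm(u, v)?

Since gcd(u,v)·lcm(u,v) = uv, lcm = 62426/49 = 1274.

1274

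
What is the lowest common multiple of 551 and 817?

gcd first: 817 = 1·551 + 266; 551 = 2·266 + 19; 266 = 14·19 + 0 → gcd = 19
lcm = 551·817/gcd = 450167/19 = 23693

23693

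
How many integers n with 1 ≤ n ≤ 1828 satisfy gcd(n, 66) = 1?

554

66 = 2·3·11. Inclusion–exclusion on these primes:
1828 − ⌊1828/2⌋ − ⌊1828/3⌋ − ⌊1828/11⌋ + ⌊1828/6⌋ + ⌊1828/22⌋ + ⌊1828/33⌋ − ⌊1828/66⌋ = 554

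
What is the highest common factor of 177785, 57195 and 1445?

177785 = 5 · 31² · 37; 57195 = 3² · 5 · 31 · 41; 1445 = 5 · 17²
gcd takes min exponent of each prime: 5 = 5

5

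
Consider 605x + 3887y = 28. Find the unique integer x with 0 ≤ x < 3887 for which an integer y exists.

2994

Reduce mod 3887: 605x ≡ 28 (mod 3887). With g = gcd(605, 3887) = 1 dividing 28, divide through: 605x ≡ 28 (mod 3887).
Since gcd(605, 3887) = 1, x ≡ 28·(605)⁻¹ ≡ 2994 (mod 3887). Smallest non-negative: 2994.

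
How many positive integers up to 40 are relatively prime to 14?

17

Prime factors of 14: 2, 7. Count integers ≤ 40 divisible by none of them.
By inclusion–exclusion: 40 − ⌊40/2⌋ − ⌊40/7⌋ + ⌊40/14⌋ = 17.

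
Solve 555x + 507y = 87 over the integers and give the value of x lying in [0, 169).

118

gcd(555, 507) = 3 (Euclid: 555 = 1·507 + 48; 507 = 10·48 + 27; 48 = 1·27 + 21; 27 = 1·21 + 6; 21 = 3·6 + 3; 6 = 2·3 + 0), and 3 | 87.
Extended Euclid: 555·(74) + 507·(-81) = 3. Scale by 29: x₀ = 2146.
General solution x = x₀ + 169t; reducing mod 169 gives x = 118 (and y = -129).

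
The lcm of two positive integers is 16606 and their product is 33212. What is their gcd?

From gcd × lcm = pq: gcd = 33212 / 16606 = 2.

2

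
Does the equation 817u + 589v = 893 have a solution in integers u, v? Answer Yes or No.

Yes

gcd(817, 589): 817 = 1·589 + 228; 589 = 2·228 + 133; 228 = 1·133 + 95; 133 = 1·95 + 38; 95 = 2·38 + 19; 38 = 2·19 + 0 → 19
19 divides 893, so a solution exists.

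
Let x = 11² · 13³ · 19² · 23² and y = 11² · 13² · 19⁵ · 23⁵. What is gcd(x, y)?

3905125081

min exponent per shared prime: 11² · 13² · 19² · 23² = 3905125081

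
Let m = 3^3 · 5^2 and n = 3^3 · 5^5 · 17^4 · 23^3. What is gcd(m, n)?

675

min exponent per shared prime: 3^3 · 5^2 = 675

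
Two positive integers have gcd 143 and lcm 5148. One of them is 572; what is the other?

1287

Using uv = gcd(u,v)·lcm(u,v) = 143·5148 = 736164, we get v = 736164/572 = 1287.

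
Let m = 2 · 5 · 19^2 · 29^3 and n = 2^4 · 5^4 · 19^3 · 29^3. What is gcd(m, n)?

min exponent per shared prime: 2 · 5 · 19^2 · 29^3 = 88044290

88044290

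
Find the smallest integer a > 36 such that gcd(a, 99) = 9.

gcd(a, 99) = 9 forces 9 | a; write a = 9s. Then gcd(9s, 9·11) = 9·gcd(s, 11), so need gcd(s, 11) = 1.
9s > 36 gives s ≥ 5. The least s ≥ 5 coprime to 11 is 5, so a = 9·5 = 45.

45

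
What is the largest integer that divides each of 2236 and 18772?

52

Euclid: 18772 = 8·2236 + 884; 2236 = 2·884 + 468; 884 = 1·468 + 416; 468 = 1·416 + 52; 416 = 8·52 + 0. Last nonzero remainder: 52.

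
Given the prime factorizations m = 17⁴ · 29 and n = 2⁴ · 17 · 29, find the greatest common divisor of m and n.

min exponent per shared prime: 17 · 29 = 493

493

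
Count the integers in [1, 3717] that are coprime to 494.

Prime factors of 494: 2, 13, 19. Count integers ≤ 3717 divisible by none of them.
By inclusion–exclusion: 3717 − ⌊3717/2⌋ − ⌊3717/13⌋ − ⌊3717/19⌋ + ⌊3717/26⌋ + ⌊3717/38⌋ + ⌊3717/247⌋ − ⌊3717/494⌋ = 1626.

1626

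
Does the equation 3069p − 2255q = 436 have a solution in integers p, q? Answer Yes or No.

gcd(3069, 2255): 3069 = 1·2255 + 814; 2255 = 2·814 + 627; 814 = 1·627 + 187; 627 = 3·187 + 66; 187 = 2·66 + 55; 66 = 1·55 + 11; 55 = 5·11 + 0 → 11
11 does not divide 436, so a solution does not exist.

No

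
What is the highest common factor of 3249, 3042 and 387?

3249 = 3² · 19²; 3042 = 2 · 3² · 13²; 387 = 3² · 43
gcd takes min exponent of each prime: 3² = 9

9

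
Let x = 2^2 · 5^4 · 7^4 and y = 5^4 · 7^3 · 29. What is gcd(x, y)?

214375

min exponent per shared prime: 5^4 · 7^3 = 214375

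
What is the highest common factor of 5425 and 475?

25

Euclid: 5425 = 11·475 + 200; 475 = 2·200 + 75; 200 = 2·75 + 50; 75 = 1·50 + 25; 50 = 2·25 + 0. Last nonzero remainder: 25.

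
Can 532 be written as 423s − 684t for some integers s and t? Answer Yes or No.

By Bézout, 423s − 684t = 532 has integer solutions iff gcd(423, 684) | 532.
Euclid: 684 = 1·423 + 261; 423 = 1·261 + 162; 261 = 1·162 + 99; 162 = 1·99 + 63; 99 = 1·63 + 36; 63 = 1·36 + 27; 36 = 1·27 + 9; 27 = 3·9 + 0. gcd = 9; 532 mod 9 = 1. No.

No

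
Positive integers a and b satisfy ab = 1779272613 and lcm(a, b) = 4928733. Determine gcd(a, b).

361

gcd·lcm = product, so gcd = 1779272613/4928733 = 361.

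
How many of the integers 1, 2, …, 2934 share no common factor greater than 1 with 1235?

1235 = 5·13·19. Inclusion–exclusion on these primes:
2934 − ⌊2934/5⌋ − ⌊2934/13⌋ − ⌊2934/19⌋ + ⌊2934/65⌋ + ⌊2934/95⌋ + ⌊2934/247⌋ − ⌊2934/1235⌋ = 2053

2053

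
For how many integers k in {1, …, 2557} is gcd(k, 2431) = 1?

2019

Prime factors of 2431: 11, 13, 17. Count integers ≤ 2557 divisible by none of them.
By inclusion–exclusion: 2557 − ⌊2557/11⌋ − ⌊2557/13⌋ − ⌊2557/17⌋ + ⌊2557/143⌋ + ⌊2557/187⌋ + ⌊2557/221⌋ − ⌊2557/2431⌋ = 2019.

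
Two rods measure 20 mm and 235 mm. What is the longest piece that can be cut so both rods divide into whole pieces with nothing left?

5

20 = 2² · 5
235 = 5 · 47
Common: 5 = 5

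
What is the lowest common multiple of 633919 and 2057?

gcd first: 633919 = 308·2057 + 363; 2057 = 5·363 + 242; 363 = 1·242 + 121; 242 = 2·121 + 0 → gcd = 121
lcm = 633919·2057/gcd = 1303971383/121 = 10776623

10776623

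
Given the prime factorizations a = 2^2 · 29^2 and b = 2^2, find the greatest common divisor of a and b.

min exponent per shared prime: 2^2 = 4

4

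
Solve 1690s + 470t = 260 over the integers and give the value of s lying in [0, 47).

11

Reduce mod 470: 1690s ≡ 260 (mod 470). With g = gcd(1690, 470) = 10 dividing 260, divide through: 169s ≡ 26 (mod 47).
Since gcd(169, 47) = 1, s ≡ 26·(169)⁻¹ ≡ 11 (mod 47). Smallest non-negative: 11.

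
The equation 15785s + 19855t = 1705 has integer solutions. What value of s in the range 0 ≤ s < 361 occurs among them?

gcd(15785, 19855) = 55 (Euclid: 19855 = 1·15785 + 4070; 15785 = 3·4070 + 3575; 4070 = 1·3575 + 495; 3575 = 7·495 + 110; 495 = 4·110 + 55; 110 = 2·55 + 0), and 55 | 1705.
Extended Euclid: 15785·(-161) + 19855·(128) = 55. Scale by 31: s₀ = -4991.
General solution s = s₀ + 361k; reducing mod 361 gives s = 63 (and t = -50).

63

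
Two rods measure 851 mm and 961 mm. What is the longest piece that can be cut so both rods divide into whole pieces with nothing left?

851 = 23 · 37
961 = 31²
Common: 1 = 1

1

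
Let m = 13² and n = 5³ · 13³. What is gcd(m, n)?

169

min exponent per shared prime: 13² = 169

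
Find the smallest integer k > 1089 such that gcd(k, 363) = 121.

1210

363 = 121·3. Any k with gcd(k, 363) = 121 is a multiple of 121, say 121s, with s coprime to 3.
Need s > 1089/121, so s ≥ 10. First s ≥ 10 with gcd(s, 3) = 1 is s = 10. Thus k = 121·10 = 1210.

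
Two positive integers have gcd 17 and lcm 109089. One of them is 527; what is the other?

3519

a·b = gcd·lcm = 17·109089 = 1854513, so b = 1854513/527 = 3519.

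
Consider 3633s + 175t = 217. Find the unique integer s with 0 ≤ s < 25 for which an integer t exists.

24

Euclid: 3633 = 20·175 + 133; 175 = 1·133 + 42; 133 = 3·42 + 7; 42 = 6·7 + 0 → gcd = 7; 217 = 7·31.
Back-substitution yields 3633·(4) + 175·(-83) = 7, so one solution is s = 4·31 = 124, t = -83·31 = -2573.
Solutions in s differ by 175/7 = 25; the one in [0, 25) is 124 mod 25 = 24.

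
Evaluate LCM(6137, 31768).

6137 = 17 · 19²; 31768 = 2³ · 11 · 19²
max exponents: 2³ · 11 · 17 · 19² = 540056

540056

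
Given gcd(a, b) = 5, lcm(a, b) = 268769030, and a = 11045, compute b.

121670

Using ab = gcd(a,b)·lcm(a,b) = 5·268769030 = 1343845150, we get b = 1343845150/11045 = 121670.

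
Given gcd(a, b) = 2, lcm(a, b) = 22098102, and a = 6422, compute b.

Using ab = gcd(a,b)·lcm(a,b) = 2·22098102 = 44196204, we get b = 44196204/6422 = 6882.

6882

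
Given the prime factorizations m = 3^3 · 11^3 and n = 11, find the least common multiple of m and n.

max exponent per prime: 3^3 · 11^3 = 35937

35937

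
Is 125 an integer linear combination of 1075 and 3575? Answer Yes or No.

Yes

By Bézout, 1075x − 3575y = 125 has integer solutions iff gcd(1075, 3575) | 125.
Euclid: 3575 = 3·1075 + 350; 1075 = 3·350 + 25; 350 = 14·25 + 0. gcd = 25; 125 mod 25 = 0. Yes.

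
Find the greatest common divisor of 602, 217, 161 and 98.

7

gcd(602, 217): 602 = 2·217 + 168; 217 = 1·168 + 49; 168 = 3·49 + 21; 49 = 2·21 + 7; 21 = 3·7 + 0 → 7
gcd(7, 161): 161 = 23·7 + 0 → 7
gcd(7, 98): 98 = 14·7 + 0 → 7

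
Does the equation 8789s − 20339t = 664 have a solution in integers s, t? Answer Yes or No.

gcd(8789, 20339): 20339 = 2·8789 + 2761; 8789 = 3·2761 + 506; 2761 = 5·506 + 231; 506 = 2·231 + 44; 231 = 5·44 + 11; 44 = 4·11 + 0 → 11
11 does not divide 664, so a solution does not exist.

No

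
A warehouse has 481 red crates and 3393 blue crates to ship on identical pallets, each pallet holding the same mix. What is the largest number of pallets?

Euclid: 3393 = 7·481 + 26; 481 = 18·26 + 13; 26 = 2·13 + 0. Last nonzero remainder: 13.

13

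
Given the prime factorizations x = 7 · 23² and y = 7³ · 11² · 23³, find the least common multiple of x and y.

504967001

max exponent per prime: 7³ · 11² · 23³ = 504967001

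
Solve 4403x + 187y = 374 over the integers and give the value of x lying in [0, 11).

Reduce mod 187: 4403x ≡ 374 (mod 187). With g = gcd(4403, 187) = 17 dividing 374, divide through: 259x ≡ 22 (mod 11).
Since gcd(259, 11) = 1, x ≡ 22·(259)⁻¹ ≡ 0 (mod 11). Smallest non-negative: 0.

0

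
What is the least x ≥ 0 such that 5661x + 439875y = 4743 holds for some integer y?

1788

Reduce mod 439875: 5661x ≡ 4743 (mod 439875). With g = gcd(5661, 439875) = 153 dividing 4743, divide through: 37x ≡ 31 (mod 2875).
Since gcd(37, 2875) = 1, x ≡ 31·(37)⁻¹ ≡ 1788 (mod 2875). Smallest non-negative: 1788.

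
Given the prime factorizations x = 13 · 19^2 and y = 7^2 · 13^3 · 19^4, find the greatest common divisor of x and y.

min exponent per shared prime: 13 · 19^2 = 4693

4693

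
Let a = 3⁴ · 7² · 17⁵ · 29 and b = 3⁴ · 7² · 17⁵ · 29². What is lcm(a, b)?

max exponent per prime: 3⁴ · 7² · 17⁵ · 29² = 4739381856153

4739381856153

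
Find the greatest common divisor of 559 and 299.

13

559 = 13 · 43
299 = 13 · 23
Common: 13 = 13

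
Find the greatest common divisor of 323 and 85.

17

323 = 17 · 19
85 = 5 · 17
Common: 17 = 17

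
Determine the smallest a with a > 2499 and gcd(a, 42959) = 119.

2618

gcd(a, 42959) = 119 forces 119 | a; write a = 119s. Then gcd(119s, 119·361) = 119·gcd(s, 361), so need gcd(s, 361) = 1.
119s > 2499 gives s ≥ 22. The least s ≥ 22 coprime to 361 is 22, so a = 119·22 = 2618.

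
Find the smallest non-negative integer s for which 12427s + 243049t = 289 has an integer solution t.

Euclid: 243049 = 19·12427 + 6936; 12427 = 1·6936 + 5491; 6936 = 1·5491 + 1445; 5491 = 3·1445 + 1156; 1445 = 1·1156 + 289; 1156 = 4·289 + 0 → gcd = 289; 289 = 289·1.
Back-substitution yields 12427·(-176) + 243049·(9) = 289, so one solution is s = -176·1 = -176, t = 9·1 = 9.
Solutions in s differ by 243049/289 = 841; the one in [0, 841) is -176 mod 841 = 665.

665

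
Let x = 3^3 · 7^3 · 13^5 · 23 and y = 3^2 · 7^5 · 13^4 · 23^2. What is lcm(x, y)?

max exponent per prime: 3^3 · 7^5 · 13^5 · 23^2 = 89130511284633

89130511284633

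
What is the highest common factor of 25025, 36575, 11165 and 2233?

gcd(25025, 36575): 36575 = 1·25025 + 11550; 25025 = 2·11550 + 1925; 11550 = 6·1925 + 0 → 1925
gcd(1925, 11165): 11165 = 5·1925 + 1540; 1925 = 1·1540 + 385; 1540 = 4·385 + 0 → 385
gcd(385, 2233): 2233 = 5·385 + 308; 385 = 1·308 + 77; 308 = 4·77 + 0 → 77

77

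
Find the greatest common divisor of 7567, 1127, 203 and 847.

gcd(7567, 1127): 7567 = 6·1127 + 805; 1127 = 1·805 + 322; 805 = 2·322 + 161; 322 = 2·161 + 0 → 161
gcd(161, 203): 203 = 1·161 + 42; 161 = 3·42 + 35; 42 = 1·35 + 7; 35 = 5·7 + 0 → 7
gcd(7, 847): 847 = 121·7 + 0 → 7

7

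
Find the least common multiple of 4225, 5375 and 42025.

1526978375

4225 = 5² · 13²; 5375 = 5³ · 43; 42025 = 5² · 41²
lcm takes max exponent of each prime: 5³ · 13² · 41² · 43 = 1526978375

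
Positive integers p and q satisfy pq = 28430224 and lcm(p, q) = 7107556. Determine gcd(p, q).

From gcd × lcm = pq: gcd = 28430224 / 7107556 = 4.

4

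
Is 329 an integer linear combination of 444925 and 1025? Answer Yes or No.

gcd(444925, 1025): 444925 = 434·1025 + 75; 1025 = 13·75 + 50; 75 = 1·50 + 25; 50 = 2·25 + 0 → 25
25 does not divide 329, so a solution does not exist.

No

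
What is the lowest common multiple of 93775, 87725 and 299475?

lcm(93775, 87725) = 93775·87725/gcd = 8226411875/3025 = 2719475
lcm(2719475, 299475) = 2719475·299475/gcd = 814414775625/3025 = 269228025

269228025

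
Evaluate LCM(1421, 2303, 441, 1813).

1421 = 7² · 29; 2303 = 7² · 47; 441 = 3² · 7²; 1813 = 7² · 37
lcm takes max exponent of each prime: 3² · 7² · 29 · 37 · 47 = 22240071

22240071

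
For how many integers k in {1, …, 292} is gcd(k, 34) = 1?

137

34 = 2·17. Inclusion–exclusion on these primes:
292 − ⌊292/2⌋ − ⌊292/17⌋ + ⌊292/34⌋ = 137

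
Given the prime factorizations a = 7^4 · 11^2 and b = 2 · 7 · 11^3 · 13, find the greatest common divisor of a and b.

min exponent per shared prime: 7 · 11^2 = 847

847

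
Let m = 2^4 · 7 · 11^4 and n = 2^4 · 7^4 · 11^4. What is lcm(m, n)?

562448656

max exponent per prime: 2^4 · 7^4 · 11^4 = 562448656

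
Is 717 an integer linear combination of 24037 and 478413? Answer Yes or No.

By Bézout, 24037m − 478413n = 717 has integer solutions iff gcd(24037, 478413) | 717.
Euclid: 478413 = 19·24037 + 21710; 24037 = 1·21710 + 2327; 21710 = 9·2327 + 767; 2327 = 3·767 + 26; 767 = 29·26 + 13; 26 = 2·13 + 0. gcd = 13; 717 mod 13 = 2. No.

No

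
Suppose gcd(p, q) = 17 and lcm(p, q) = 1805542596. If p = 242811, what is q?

126412

p·q = gcd·lcm = 17·1805542596 = 30694224132, so q = 30694224132/242811 = 126412.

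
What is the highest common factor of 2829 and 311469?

3

2829 = 3 · 23 · 41
311469 = 3 · 47³
Common: 3 = 3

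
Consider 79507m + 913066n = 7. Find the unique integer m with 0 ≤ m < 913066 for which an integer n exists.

215901

Euclid: 913066 = 11·79507 + 38489; 79507 = 2·38489 + 2529; 38489 = 15·2529 + 554; 2529 = 4·554 + 313; 554 = 1·313 + 241; 313 = 1·241 + 72; 241 = 3·72 + 25; 72 = 2·25 + 22; 25 = 1·22 + 3; 22 = 7·3 + 1; 3 = 3·1 + 0 → gcd = 1; 7 = 1·7.
Back-substitution yields 79507·(291719) + 913066·(-25402) = 1, so one solution is m = 291719·7 = 2042033, n = -25402·7 = -177814.
Solutions in m differ by 913066/1 = 913066; the one in [0, 913066) is 2042033 mod 913066 = 215901.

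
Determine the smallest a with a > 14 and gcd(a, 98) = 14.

28

Multiples of 14 above 14: 14·2, 14·3, … . Need the cofactor coprime to 98/14 = 7.
Checking s = 2, 3, … the first with gcd(s, 7) = 1 is s = 2, giving 28.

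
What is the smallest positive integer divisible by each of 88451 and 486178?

gcd first: 486178 = 5·88451 + 43923; 88451 = 2·43923 + 605; 43923 = 72·605 + 363; 605 = 1·363 + 242; 363 = 1·242 + 121; 242 = 2·121 + 0 → gcd = 121
lcm = 88451·486178/gcd = 43002930278/121 = 355396118

355396118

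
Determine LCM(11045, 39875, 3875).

11045 = 5 · 47²; 39875 = 5³ · 11 · 29; 3875 = 5³ · 31
lcm takes max exponent of each prime: 5³ · 11 · 29 · 31 · 47² = 2730600125

2730600125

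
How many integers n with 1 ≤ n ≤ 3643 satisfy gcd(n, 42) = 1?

1042

Prime factors of 42: 2, 3, 7. Count integers ≤ 3643 divisible by none of them.
By inclusion–exclusion: 3643 − ⌊3643/2⌋ − ⌊3643/3⌋ − ⌊3643/7⌋ + ⌊3643/6⌋ + ⌊3643/14⌋ + ⌊3643/21⌋ − ⌊3643/42⌋ = 1042.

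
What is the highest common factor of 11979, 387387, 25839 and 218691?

99

gcd(11979, 387387): 387387 = 32·11979 + 4059; 11979 = 2·4059 + 3861; 4059 = 1·3861 + 198; 3861 = 19·198 + 99; 198 = 2·99 + 0 → 99
gcd(99, 25839): 25839 = 261·99 + 0 → 99
gcd(99, 218691): 218691 = 2209·99 + 0 → 99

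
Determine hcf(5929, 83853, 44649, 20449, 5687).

121

5929 = 7² · 11²; 83853 = 3² · 7 · 11³; 44649 = 3² · 11² · 41; 20449 = 11² · 13²; 5687 = 11² · 47
gcd takes min exponent of each prime: 11² = 121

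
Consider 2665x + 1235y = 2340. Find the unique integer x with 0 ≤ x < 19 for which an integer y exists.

12

Reduce mod 1235: 2665x ≡ 2340 (mod 1235). With g = gcd(2665, 1235) = 65 dividing 2340, divide through: 41x ≡ 36 (mod 19).
Since gcd(41, 19) = 1, x ≡ 36·(41)⁻¹ ≡ 12 (mod 19). Smallest non-negative: 12.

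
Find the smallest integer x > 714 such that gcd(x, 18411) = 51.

gcd(x, 18411) = 51 forces 51 | x; write x = 51s. Then gcd(51s, 51·361) = 51·gcd(s, 361), so need gcd(s, 361) = 1.
51s > 714 gives s ≥ 15. The least s ≥ 15 coprime to 361 is 15, so x = 51·15 = 765.

765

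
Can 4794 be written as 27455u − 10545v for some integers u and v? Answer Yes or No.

By Bézout, 27455u − 10545v = 4794 has integer solutions iff gcd(27455, 10545) | 4794.
Euclid: 27455 = 2·10545 + 6365; 10545 = 1·6365 + 4180; 6365 = 1·4180 + 2185; 4180 = 1·2185 + 1995; 2185 = 1·1995 + 190; 1995 = 10·190 + 95; 190 = 2·95 + 0. gcd = 95; 4794 mod 95 = 44. No.

No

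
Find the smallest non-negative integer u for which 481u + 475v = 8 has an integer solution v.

gcd(481, 475) = 1 (Euclid: 481 = 1·475 + 6; 475 = 79·6 + 1; 6 = 6·1 + 0), and 1 | 8.
Extended Euclid: 481·(-79) + 475·(80) = 1. Scale by 8: u₀ = -632.
General solution u = u₀ + 475t; reducing mod 475 gives u = 318 (and v = -322).

318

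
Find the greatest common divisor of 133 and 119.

Euclid: 133 = 1·119 + 14; 119 = 8·14 + 7; 14 = 2·7 + 0. Last nonzero remainder: 7.

7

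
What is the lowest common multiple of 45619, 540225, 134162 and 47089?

27007545136950

45619 = 7⁴ · 19; 540225 = 3² · 5² · 7⁴; 134162 = 2 · 7² · 37²; 47089 = 7² · 31²
lcm takes max exponent of each prime: 2 · 3² · 5² · 7⁴ · 19 · 31² · 37² = 27007545136950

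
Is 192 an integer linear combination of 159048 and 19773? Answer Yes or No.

No

gcd(159048, 19773): 159048 = 8·19773 + 864; 19773 = 22·864 + 765; 864 = 1·765 + 99; 765 = 7·99 + 72; 99 = 1·72 + 27; 72 = 2·27 + 18; 27 = 1·18 + 9; 18 = 2·9 + 0 → 9
9 does not divide 192, so a solution does not exist.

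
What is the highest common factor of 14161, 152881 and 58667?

gcd(14161, 152881): 152881 = 10·14161 + 11271; 14161 = 1·11271 + 2890; 11271 = 3·2890 + 2601; 2890 = 1·2601 + 289; 2601 = 9·289 + 0 → 289
gcd(289, 58667): 58667 = 203·289 + 0 → 289

289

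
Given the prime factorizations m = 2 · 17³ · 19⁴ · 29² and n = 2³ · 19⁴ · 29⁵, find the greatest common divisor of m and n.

min exponent per shared prime: 2 · 19⁴ · 29² = 219199922

219199922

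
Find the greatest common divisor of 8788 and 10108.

4

Euclid: 10108 = 1·8788 + 1320; 8788 = 6·1320 + 868; 1320 = 1·868 + 452; 868 = 1·452 + 416; 452 = 1·416 + 36; 416 = 11·36 + 20; 36 = 1·20 + 16; 20 = 1·16 + 4; 16 = 4·4 + 0. Last nonzero remainder: 4.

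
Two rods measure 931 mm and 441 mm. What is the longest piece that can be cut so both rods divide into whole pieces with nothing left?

49

Euclid: 931 = 2·441 + 49; 441 = 9·49 + 0. Last nonzero remainder: 49.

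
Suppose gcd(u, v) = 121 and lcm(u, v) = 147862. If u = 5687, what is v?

3146

u·v = gcd·lcm = 121·147862 = 17891302, so v = 17891302/5687 = 3146.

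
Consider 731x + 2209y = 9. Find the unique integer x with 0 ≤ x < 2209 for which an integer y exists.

Euclid: 2209 = 3·731 + 16; 731 = 45·16 + 11; 16 = 1·11 + 5; 11 = 2·5 + 1; 5 = 5·1 + 0 → gcd = 1; 9 = 1·9.
Back-substitution yields 731·(414) + 2209·(-137) = 1, so one solution is x = 414·9 = 3726, y = -137·9 = -1233.
Solutions in x differ by 2209/1 = 2209; the one in [0, 2209) is 3726 mod 2209 = 1517.

1517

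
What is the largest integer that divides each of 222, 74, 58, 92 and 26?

2

gcd(222, 74): 222 = 3·74 + 0 → 74
gcd(74, 58): 74 = 1·58 + 16; 58 = 3·16 + 10; 16 = 1·10 + 6; 10 = 1·6 + 4; 6 = 1·4 + 2; 4 = 2·2 + 0 → 2
gcd(2, 92): 92 = 46·2 + 0 → 2
gcd(2, 26): 26 = 13·2 + 0 → 2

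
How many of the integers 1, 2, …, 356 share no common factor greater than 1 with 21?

21 = 3·7. Inclusion–exclusion on these primes:
356 − ⌊356/3⌋ − ⌊356/7⌋ + ⌊356/21⌋ = 204

204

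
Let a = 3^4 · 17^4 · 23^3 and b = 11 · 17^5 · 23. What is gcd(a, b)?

min exponent per shared prime: 17^4 · 23 = 1920983

1920983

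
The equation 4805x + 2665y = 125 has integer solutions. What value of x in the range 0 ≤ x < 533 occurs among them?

482

Reduce mod 2665: 4805x ≡ 125 (mod 2665). With g = gcd(4805, 2665) = 5 dividing 125, divide through: 961x ≡ 25 (mod 533).
Since gcd(961, 533) = 1, x ≡ 25·(961)⁻¹ ≡ 482 (mod 533). Smallest non-negative: 482.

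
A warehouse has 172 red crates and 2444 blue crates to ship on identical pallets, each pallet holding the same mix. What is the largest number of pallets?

Euclid: 2444 = 14·172 + 36; 172 = 4·36 + 28; 36 = 1·28 + 8; 28 = 3·8 + 4; 8 = 2·4 + 0. Last nonzero remainder: 4.

4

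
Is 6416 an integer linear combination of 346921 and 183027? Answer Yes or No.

By Bézout, 346921u + 183027v = 6416 has integer solutions iff gcd(346921, 183027) | 6416.
Euclid: 346921 = 1·183027 + 163894; 183027 = 1·163894 + 19133; 163894 = 8·19133 + 10830; 19133 = 1·10830 + 8303; 10830 = 1·8303 + 2527; 8303 = 3·2527 + 722; 2527 = 3·722 + 361; 722 = 2·361 + 0. gcd = 361; 6416 mod 361 = 279. No.

No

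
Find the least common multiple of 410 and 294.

60270

410 = 2 · 5 · 41; 294 = 2 · 3 · 7²
max exponents: 2 · 3 · 5 · 7² · 41 = 60270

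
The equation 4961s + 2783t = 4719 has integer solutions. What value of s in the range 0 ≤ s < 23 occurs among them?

Reduce mod 2783: 4961s ≡ 4719 (mod 2783). With g = gcd(4961, 2783) = 121 dividing 4719, divide through: 41s ≡ 39 (mod 23).
Since gcd(41, 23) = 1, s ≡ 39·(41)⁻¹ ≡ 6 (mod 23). Smallest non-negative: 6.

6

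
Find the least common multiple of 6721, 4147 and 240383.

327642029

6721 = 11 · 13 · 47; 4147 = 11 · 13 · 29; 240383 = 11 · 13 · 41²
lcm takes max exponent of each prime: 11 · 13 · 29 · 41² · 47 = 327642029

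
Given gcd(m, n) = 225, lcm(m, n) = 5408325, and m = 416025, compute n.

2925

m·n = gcd·lcm = 225·5408325 = 1216873125, so n = 1216873125/416025 = 2925.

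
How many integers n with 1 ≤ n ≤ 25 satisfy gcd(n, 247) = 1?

23

247 = 13·19. Inclusion–exclusion on these primes:
25 − ⌊25/13⌋ − ⌊25/19⌋ + ⌊25/247⌋ = 23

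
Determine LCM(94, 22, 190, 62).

94 = 2 · 47; 22 = 2 · 11; 190 = 2 · 5 · 19; 62 = 2 · 31
lcm takes max exponent of each prime: 2 · 5 · 11 · 19 · 31 · 47 = 3045130

3045130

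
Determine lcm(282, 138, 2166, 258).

100682178

282 = 2 · 3 · 47; 138 = 2 · 3 · 23; 2166 = 2 · 3 · 19²; 258 = 2 · 3 · 43
lcm takes max exponent of each prime: 2 · 3 · 19² · 23 · 43 · 47 = 100682178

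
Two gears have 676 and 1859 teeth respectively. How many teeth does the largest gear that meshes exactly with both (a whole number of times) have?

169

676 = 2² · 13²
1859 = 11 · 13²
Common: 13² = 169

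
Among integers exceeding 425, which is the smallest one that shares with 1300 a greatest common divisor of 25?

gcd(x, 1300) = 25 forces 25 | x; write x = 25s. Then gcd(25s, 25·52) = 25·gcd(s, 52), so need gcd(s, 52) = 1.
25s > 425 gives s ≥ 18. The least s ≥ 18 coprime to 52 is 19, so x = 25·19 = 475.

475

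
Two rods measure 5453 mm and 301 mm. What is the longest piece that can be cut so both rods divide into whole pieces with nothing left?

Euclid: 5453 = 18·301 + 35; 301 = 8·35 + 21; 35 = 1·21 + 14; 21 = 1·14 + 7; 14 = 2·7 + 0. Last nonzero remainder: 7.

7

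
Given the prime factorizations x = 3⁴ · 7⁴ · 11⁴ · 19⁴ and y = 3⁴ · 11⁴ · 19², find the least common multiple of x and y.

371075535949041

max exponent per prime: 3⁴ · 7⁴ · 11⁴ · 19⁴ = 371075535949041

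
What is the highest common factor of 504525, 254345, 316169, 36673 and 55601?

504525 = 3 · 5² · 7 · 31²; 254345 = 5 · 7 · 13² · 43; 316169 = 7 · 31² · 47; 36673 = 7 · 13² · 31; 55601 = 7 · 13² · 47
gcd takes min exponent of each prime: 7 = 7

7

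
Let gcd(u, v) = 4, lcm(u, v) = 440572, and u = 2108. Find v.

Using uv = gcd(u,v)·lcm(u,v) = 4·440572 = 1762288, we get v = 1762288/2108 = 836.

836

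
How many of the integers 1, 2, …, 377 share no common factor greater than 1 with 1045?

259

Prime factors of 1045: 5, 11, 19. Count integers ≤ 377 divisible by none of them.
By inclusion–exclusion: 377 − ⌊377/5⌋ − ⌊377/11⌋ − ⌊377/19⌋ + ⌊377/55⌋ + ⌊377/95⌋ + ⌊377/209⌋ − ⌊377/1045⌋ = 259.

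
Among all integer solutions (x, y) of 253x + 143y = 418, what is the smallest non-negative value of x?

9

Euclid: 253 = 1·143 + 110; 143 = 1·110 + 33; 110 = 3·33 + 11; 33 = 3·11 + 0 → gcd = 11; 418 = 11·38.
Back-substitution yields 253·(4) + 143·(-7) = 11, so one solution is x = 4·38 = 152, y = -7·38 = -266.
Solutions in x differ by 143/11 = 13; the one in [0, 13) is 152 mod 13 = 9.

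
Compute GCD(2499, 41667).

Euclid: 41667 = 16·2499 + 1683; 2499 = 1·1683 + 816; 1683 = 2·816 + 51; 816 = 16·51 + 0. Last nonzero remainder: 51.

51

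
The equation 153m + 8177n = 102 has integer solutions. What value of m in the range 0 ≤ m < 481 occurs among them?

161

Euclid: 8177 = 53·153 + 68; 153 = 2·68 + 17; 68 = 4·17 + 0 → gcd = 17; 102 = 17·6.
Back-substitution yields 153·(107) + 8177·(-2) = 17, so one solution is m = 107·6 = 642, n = -2·6 = -12.
Solutions in m differ by 8177/17 = 481; the one in [0, 481) is 642 mod 481 = 161.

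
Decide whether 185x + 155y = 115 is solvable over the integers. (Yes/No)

gcd(185, 155): 185 = 1·155 + 30; 155 = 5·30 + 5; 30 = 6·5 + 0 → 5
5 divides 115, so a solution exists.

Yes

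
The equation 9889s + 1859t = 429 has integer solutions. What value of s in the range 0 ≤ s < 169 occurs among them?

Euclid: 9889 = 5·1859 + 594; 1859 = 3·594 + 77; 594 = 7·77 + 55; 77 = 1·55 + 22; 55 = 2·22 + 11; 22 = 2·11 + 0 → gcd = 11; 429 = 11·39.
Back-substitution yields 9889·(72) + 1859·(-383) = 11, so one solution is s = 72·39 = 2808, t = -383·39 = -14937.
Solutions in s differ by 1859/11 = 169; the one in [0, 169) is 2808 mod 169 = 104.

104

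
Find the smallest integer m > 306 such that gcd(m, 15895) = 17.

gcd(m, 15895) = 17 forces 17 | m; write m = 17s. Then gcd(17s, 17·935) = 17·gcd(s, 935), so need gcd(s, 935) = 1.
17s > 306 gives s ≥ 19. The least s ≥ 19 coprime to 935 is 19, so m = 17·19 = 323.

323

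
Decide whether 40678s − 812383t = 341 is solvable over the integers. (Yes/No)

Yes

By Bézout, 40678s − 812383t = 341 has integer solutions iff gcd(40678, 812383) | 341.
Euclid: 812383 = 19·40678 + 39501; 40678 = 1·39501 + 1177; 39501 = 33·1177 + 660; 1177 = 1·660 + 517; 660 = 1·517 + 143; 517 = 3·143 + 88; 143 = 1·88 + 55; 88 = 1·55 + 33; 55 = 1·33 + 22; 33 = 1·22 + 11; 22 = 2·11 + 0. gcd = 11; 341 mod 11 = 0. Yes.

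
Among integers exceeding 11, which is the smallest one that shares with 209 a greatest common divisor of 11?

Multiples of 11 above 11: 11·2, 11·3, … . Need the cofactor coprime to 209/11 = 19.
Checking s = 2, 3, … the first with gcd(s, 19) = 1 is s = 2, giving 22.

22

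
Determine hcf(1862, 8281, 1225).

49

1862 = 2 · 7² · 19; 8281 = 7² · 13²; 1225 = 5² · 7²
gcd takes min exponent of each prime: 7² = 49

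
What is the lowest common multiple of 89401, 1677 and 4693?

89401 = 13² · 23²; 1677 = 3 · 13 · 43; 4693 = 13 · 19²
lcm takes max exponent of each prime: 3 · 13² · 19² · 23² · 43 = 4163315169

4163315169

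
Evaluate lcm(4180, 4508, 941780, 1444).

4180 = 2² · 5 · 11 · 19; 4508 = 2² · 7² · 23; 941780 = 2² · 5 · 7² · 31²; 1444 = 2² · 19²
lcm takes max exponent of each prime: 2² · 5 · 7² · 11 · 19² · 23 · 31² = 86015592740

86015592740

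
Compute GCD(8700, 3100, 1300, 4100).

100

gcd(8700, 3100): 8700 = 2·3100 + 2500; 3100 = 1·2500 + 600; 2500 = 4·600 + 100; 600 = 6·100 + 0 → 100
gcd(100, 1300): 1300 = 13·100 + 0 → 100
gcd(100, 4100): 4100 = 41·100 + 0 → 100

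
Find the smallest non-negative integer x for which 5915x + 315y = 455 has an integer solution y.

gcd(5915, 315) = 35 (Euclid: 5915 = 18·315 + 245; 315 = 1·245 + 70; 245 = 3·70 + 35; 70 = 2·35 + 0), and 35 | 455.
Extended Euclid: 5915·(4) + 315·(-75) = 35. Scale by 13: x₀ = 52.
General solution x = x₀ + 9t; reducing mod 9 gives x = 7 (and y = -130).

7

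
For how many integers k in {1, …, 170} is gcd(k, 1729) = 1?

Prime factors of 1729: 7, 13, 19. Count integers ≤ 170 divisible by none of them.
By inclusion–exclusion: 170 − ⌊170/7⌋ − ⌊170/13⌋ − ⌊170/19⌋ + ⌊170/91⌋ + ⌊170/133⌋ + ⌊170/247⌋ − ⌊170/1729⌋ = 127.

127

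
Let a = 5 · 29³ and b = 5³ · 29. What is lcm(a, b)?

3048625

max exponent per prime: 5³ · 29³ = 3048625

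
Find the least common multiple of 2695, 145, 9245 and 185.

2695 = 5 · 7² · 11; 145 = 5 · 29; 9245 = 5 · 43²; 185 = 5 · 37
lcm takes max exponent of each prime: 5 · 7² · 11 · 29 · 37 · 43² = 5346818015

5346818015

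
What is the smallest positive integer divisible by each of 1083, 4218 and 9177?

1083 = 3 · 19²; 4218 = 2 · 3 · 19 · 37; 9177 = 3 · 7 · 19 · 23
lcm takes max exponent of each prime: 2 · 3 · 7 · 19² · 23 · 37 = 12902862

12902862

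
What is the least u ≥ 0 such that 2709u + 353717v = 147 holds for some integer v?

19194

Reduce mod 353717: 2709u ≡ 147 (mod 353717). With g = gcd(2709, 353717) = 7 dividing 147, divide through: 387u ≡ 21 (mod 50531).
Since gcd(387, 50531) = 1, u ≡ 21·(387)⁻¹ ≡ 19194 (mod 50531). Smallest non-negative: 19194.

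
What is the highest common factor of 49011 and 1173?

Euclid: 49011 = 41·1173 + 918; 1173 = 1·918 + 255; 918 = 3·255 + 153; 255 = 1·153 + 102; 153 = 1·102 + 51; 102 = 2·51 + 0. Last nonzero remainder: 51.

51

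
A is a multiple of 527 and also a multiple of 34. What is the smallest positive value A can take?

1054

gcd first: 527 = 15·34 + 17; 34 = 2·17 + 0 → gcd = 17
lcm = 527·34/gcd = 17918/17 = 1054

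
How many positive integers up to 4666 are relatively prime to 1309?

1309 = 7·11·17. Inclusion–exclusion on these primes:
4666 − ⌊4666/7⌋ − ⌊4666/11⌋ − ⌊4666/17⌋ + ⌊4666/77⌋ + ⌊4666/119⌋ + ⌊4666/187⌋ − ⌊4666/1309⌋ = 3422

3422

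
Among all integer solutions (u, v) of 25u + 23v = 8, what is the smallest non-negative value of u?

4

Reduce mod 23: 25u ≡ 8 (mod 23). With g = gcd(25, 23) = 1 dividing 8, divide through: 25u ≡ 8 (mod 23).
Since gcd(25, 23) = 1, u ≡ 8·(25)⁻¹ ≡ 4 (mod 23). Smallest non-negative: 4.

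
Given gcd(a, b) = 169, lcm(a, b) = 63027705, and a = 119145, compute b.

89401

Using ab = gcd(a,b)·lcm(a,b) = 169·63027705 = 10651682145, we get b = 10651682145/119145 = 89401.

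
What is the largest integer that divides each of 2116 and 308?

4

Euclid: 2116 = 6·308 + 268; 308 = 1·268 + 40; 268 = 6·40 + 28; 40 = 1·28 + 12; 28 = 2·12 + 4; 12 = 3·4 + 0. Last nonzero remainder: 4.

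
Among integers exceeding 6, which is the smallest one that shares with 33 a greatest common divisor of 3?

gcd(m, 33) = 3 forces 3 | m; write m = 3s. Then gcd(3s, 3·11) = 3·gcd(s, 11), so need gcd(s, 11) = 1.
3s > 6 gives s ≥ 3. The least s ≥ 3 coprime to 11 is 3, so m = 3·3 = 9.

9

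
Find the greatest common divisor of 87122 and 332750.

Euclid: 332750 = 3·87122 + 71384; 87122 = 1·71384 + 15738; 71384 = 4·15738 + 8432; 15738 = 1·8432 + 7306; 8432 = 1·7306 + 1126; 7306 = 6·1126 + 550; 1126 = 2·550 + 26; 550 = 21·26 + 4; 26 = 6·4 + 2; 4 = 2·2 + 0. Last nonzero remainder: 2.

2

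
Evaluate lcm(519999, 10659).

519999 = 3 · 29 · 43 · 139; 10659 = 3 · 11 · 17 · 19
max exponents: 3 · 11 · 17 · 19 · 29 · 43 · 139 = 1847556447

1847556447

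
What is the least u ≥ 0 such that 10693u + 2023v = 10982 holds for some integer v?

5

Reduce mod 2023: 10693u ≡ 10982 (mod 2023). With g = gcd(10693, 2023) = 289 dividing 10982, divide through: 37u ≡ 38 (mod 7).
Since gcd(37, 7) = 1, u ≡ 38·(37)⁻¹ ≡ 5 (mod 7). Smallest non-negative: 5.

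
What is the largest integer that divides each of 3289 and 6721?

3289 = 11 · 13 · 23
6721 = 11 · 13 · 47
Common: 11 · 13 = 143

143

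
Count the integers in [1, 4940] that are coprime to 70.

70 = 2·5·7. Inclusion–exclusion on these primes:
4940 − ⌊4940/2⌋ − ⌊4940/5⌋ − ⌊4940/7⌋ + ⌊4940/10⌋ + ⌊4940/14⌋ + ⌊4940/35⌋ − ⌊4940/70⌋ = 1694

1694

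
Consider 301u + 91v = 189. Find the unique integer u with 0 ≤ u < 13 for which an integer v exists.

10

Reduce mod 91: 301u ≡ 189 (mod 91). With g = gcd(301, 91) = 7 dividing 189, divide through: 43u ≡ 27 (mod 13).
Since gcd(43, 13) = 1, u ≡ 27·(43)⁻¹ ≡ 10 (mod 13). Smallest non-negative: 10.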